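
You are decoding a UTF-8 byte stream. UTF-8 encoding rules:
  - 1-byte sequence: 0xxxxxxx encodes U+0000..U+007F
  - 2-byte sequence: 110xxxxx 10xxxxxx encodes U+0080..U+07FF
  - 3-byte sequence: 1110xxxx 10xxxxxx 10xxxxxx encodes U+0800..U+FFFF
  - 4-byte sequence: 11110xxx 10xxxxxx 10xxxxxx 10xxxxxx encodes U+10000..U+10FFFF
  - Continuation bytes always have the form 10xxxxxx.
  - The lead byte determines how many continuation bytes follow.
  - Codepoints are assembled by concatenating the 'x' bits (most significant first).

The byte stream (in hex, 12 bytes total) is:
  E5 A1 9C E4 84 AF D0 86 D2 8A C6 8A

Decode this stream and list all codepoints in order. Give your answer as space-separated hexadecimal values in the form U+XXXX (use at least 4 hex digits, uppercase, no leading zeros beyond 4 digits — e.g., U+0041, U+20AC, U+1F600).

Answer: U+585C U+412F U+0406 U+048A U+018A

Derivation:
Byte[0]=E5: 3-byte lead, need 2 cont bytes. acc=0x5
Byte[1]=A1: continuation. acc=(acc<<6)|0x21=0x161
Byte[2]=9C: continuation. acc=(acc<<6)|0x1C=0x585C
Completed: cp=U+585C (starts at byte 0)
Byte[3]=E4: 3-byte lead, need 2 cont bytes. acc=0x4
Byte[4]=84: continuation. acc=(acc<<6)|0x04=0x104
Byte[5]=AF: continuation. acc=(acc<<6)|0x2F=0x412F
Completed: cp=U+412F (starts at byte 3)
Byte[6]=D0: 2-byte lead, need 1 cont bytes. acc=0x10
Byte[7]=86: continuation. acc=(acc<<6)|0x06=0x406
Completed: cp=U+0406 (starts at byte 6)
Byte[8]=D2: 2-byte lead, need 1 cont bytes. acc=0x12
Byte[9]=8A: continuation. acc=(acc<<6)|0x0A=0x48A
Completed: cp=U+048A (starts at byte 8)
Byte[10]=C6: 2-byte lead, need 1 cont bytes. acc=0x6
Byte[11]=8A: continuation. acc=(acc<<6)|0x0A=0x18A
Completed: cp=U+018A (starts at byte 10)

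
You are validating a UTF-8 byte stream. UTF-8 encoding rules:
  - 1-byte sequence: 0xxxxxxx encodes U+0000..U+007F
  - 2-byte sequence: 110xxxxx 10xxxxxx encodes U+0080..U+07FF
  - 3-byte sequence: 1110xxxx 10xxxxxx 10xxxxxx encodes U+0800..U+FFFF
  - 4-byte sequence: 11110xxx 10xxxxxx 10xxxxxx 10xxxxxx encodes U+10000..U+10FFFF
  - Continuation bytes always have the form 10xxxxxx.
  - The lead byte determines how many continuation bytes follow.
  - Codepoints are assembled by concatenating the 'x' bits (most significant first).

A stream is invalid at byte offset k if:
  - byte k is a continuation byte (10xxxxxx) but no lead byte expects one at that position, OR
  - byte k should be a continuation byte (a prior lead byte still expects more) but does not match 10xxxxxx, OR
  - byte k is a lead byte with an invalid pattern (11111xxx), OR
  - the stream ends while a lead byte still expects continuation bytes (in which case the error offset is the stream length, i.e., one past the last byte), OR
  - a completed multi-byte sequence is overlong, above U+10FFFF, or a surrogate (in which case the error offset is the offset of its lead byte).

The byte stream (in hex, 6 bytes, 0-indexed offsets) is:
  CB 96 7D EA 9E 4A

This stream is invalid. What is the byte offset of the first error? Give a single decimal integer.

Byte[0]=CB: 2-byte lead, need 1 cont bytes. acc=0xB
Byte[1]=96: continuation. acc=(acc<<6)|0x16=0x2D6
Completed: cp=U+02D6 (starts at byte 0)
Byte[2]=7D: 1-byte ASCII. cp=U+007D
Byte[3]=EA: 3-byte lead, need 2 cont bytes. acc=0xA
Byte[4]=9E: continuation. acc=(acc<<6)|0x1E=0x29E
Byte[5]=4A: expected 10xxxxxx continuation. INVALID

Answer: 5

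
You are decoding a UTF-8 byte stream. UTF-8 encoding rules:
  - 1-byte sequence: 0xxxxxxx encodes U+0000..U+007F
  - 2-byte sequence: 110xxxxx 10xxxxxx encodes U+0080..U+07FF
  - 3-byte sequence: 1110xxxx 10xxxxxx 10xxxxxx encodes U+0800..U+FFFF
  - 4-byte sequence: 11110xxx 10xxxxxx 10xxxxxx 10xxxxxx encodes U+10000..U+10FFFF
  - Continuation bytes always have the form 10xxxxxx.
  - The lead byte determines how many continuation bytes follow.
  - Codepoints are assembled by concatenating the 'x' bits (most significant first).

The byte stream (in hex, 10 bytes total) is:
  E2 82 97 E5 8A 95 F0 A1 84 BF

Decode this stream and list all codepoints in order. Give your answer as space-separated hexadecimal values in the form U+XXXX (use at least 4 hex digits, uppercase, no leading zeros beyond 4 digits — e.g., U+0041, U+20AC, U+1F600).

Answer: U+2097 U+5295 U+2113F

Derivation:
Byte[0]=E2: 3-byte lead, need 2 cont bytes. acc=0x2
Byte[1]=82: continuation. acc=(acc<<6)|0x02=0x82
Byte[2]=97: continuation. acc=(acc<<6)|0x17=0x2097
Completed: cp=U+2097 (starts at byte 0)
Byte[3]=E5: 3-byte lead, need 2 cont bytes. acc=0x5
Byte[4]=8A: continuation. acc=(acc<<6)|0x0A=0x14A
Byte[5]=95: continuation. acc=(acc<<6)|0x15=0x5295
Completed: cp=U+5295 (starts at byte 3)
Byte[6]=F0: 4-byte lead, need 3 cont bytes. acc=0x0
Byte[7]=A1: continuation. acc=(acc<<6)|0x21=0x21
Byte[8]=84: continuation. acc=(acc<<6)|0x04=0x844
Byte[9]=BF: continuation. acc=(acc<<6)|0x3F=0x2113F
Completed: cp=U+2113F (starts at byte 6)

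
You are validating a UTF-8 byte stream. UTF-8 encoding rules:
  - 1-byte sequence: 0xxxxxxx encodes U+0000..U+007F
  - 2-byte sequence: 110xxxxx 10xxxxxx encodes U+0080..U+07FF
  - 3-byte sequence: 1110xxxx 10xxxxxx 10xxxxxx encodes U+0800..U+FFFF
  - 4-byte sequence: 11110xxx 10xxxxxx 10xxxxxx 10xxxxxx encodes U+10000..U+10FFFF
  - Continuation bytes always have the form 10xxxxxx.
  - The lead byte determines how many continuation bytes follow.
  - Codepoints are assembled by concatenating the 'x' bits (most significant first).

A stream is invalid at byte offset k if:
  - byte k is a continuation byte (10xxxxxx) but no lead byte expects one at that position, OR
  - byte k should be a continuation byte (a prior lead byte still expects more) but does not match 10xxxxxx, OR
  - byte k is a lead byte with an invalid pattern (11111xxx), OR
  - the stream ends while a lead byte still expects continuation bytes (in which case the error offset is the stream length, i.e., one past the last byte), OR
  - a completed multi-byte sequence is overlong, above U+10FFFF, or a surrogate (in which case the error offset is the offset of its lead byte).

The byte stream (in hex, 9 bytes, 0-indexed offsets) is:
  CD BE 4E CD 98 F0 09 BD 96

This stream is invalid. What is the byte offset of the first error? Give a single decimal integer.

Byte[0]=CD: 2-byte lead, need 1 cont bytes. acc=0xD
Byte[1]=BE: continuation. acc=(acc<<6)|0x3E=0x37E
Completed: cp=U+037E (starts at byte 0)
Byte[2]=4E: 1-byte ASCII. cp=U+004E
Byte[3]=CD: 2-byte lead, need 1 cont bytes. acc=0xD
Byte[4]=98: continuation. acc=(acc<<6)|0x18=0x358
Completed: cp=U+0358 (starts at byte 3)
Byte[5]=F0: 4-byte lead, need 3 cont bytes. acc=0x0
Byte[6]=09: expected 10xxxxxx continuation. INVALID

Answer: 6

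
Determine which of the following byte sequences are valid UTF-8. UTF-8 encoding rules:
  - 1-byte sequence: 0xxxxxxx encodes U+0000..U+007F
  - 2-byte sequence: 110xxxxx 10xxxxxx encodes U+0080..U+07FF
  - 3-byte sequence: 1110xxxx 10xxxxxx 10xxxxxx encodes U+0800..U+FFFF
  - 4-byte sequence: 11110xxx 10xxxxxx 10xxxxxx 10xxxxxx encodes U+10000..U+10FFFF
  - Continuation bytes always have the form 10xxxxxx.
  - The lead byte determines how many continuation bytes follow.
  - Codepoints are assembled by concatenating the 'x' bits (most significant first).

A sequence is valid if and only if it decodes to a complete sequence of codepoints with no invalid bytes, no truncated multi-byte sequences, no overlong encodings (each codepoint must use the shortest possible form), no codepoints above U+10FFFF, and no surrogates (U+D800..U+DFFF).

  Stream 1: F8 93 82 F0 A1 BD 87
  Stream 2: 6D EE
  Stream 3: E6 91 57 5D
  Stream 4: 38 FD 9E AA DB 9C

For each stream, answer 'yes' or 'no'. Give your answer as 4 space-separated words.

Answer: no no no no

Derivation:
Stream 1: error at byte offset 0. INVALID
Stream 2: error at byte offset 2. INVALID
Stream 3: error at byte offset 2. INVALID
Stream 4: error at byte offset 1. INVALID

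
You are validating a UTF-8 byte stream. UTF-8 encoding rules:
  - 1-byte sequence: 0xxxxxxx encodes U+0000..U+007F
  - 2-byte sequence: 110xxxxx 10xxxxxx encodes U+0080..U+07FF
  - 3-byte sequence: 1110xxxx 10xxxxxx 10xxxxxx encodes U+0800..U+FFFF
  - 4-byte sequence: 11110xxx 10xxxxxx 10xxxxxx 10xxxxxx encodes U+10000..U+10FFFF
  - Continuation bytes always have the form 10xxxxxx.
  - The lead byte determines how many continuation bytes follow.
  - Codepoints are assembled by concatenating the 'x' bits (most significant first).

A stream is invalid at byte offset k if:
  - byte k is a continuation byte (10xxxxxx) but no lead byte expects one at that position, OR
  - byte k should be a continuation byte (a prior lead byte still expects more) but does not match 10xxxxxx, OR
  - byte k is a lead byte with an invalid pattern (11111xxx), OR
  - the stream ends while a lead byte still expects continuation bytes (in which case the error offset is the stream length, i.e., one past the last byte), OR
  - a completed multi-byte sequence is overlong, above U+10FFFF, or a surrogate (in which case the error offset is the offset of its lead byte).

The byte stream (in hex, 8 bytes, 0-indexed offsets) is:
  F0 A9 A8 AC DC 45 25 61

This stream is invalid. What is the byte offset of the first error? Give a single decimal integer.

Byte[0]=F0: 4-byte lead, need 3 cont bytes. acc=0x0
Byte[1]=A9: continuation. acc=(acc<<6)|0x29=0x29
Byte[2]=A8: continuation. acc=(acc<<6)|0x28=0xA68
Byte[3]=AC: continuation. acc=(acc<<6)|0x2C=0x29A2C
Completed: cp=U+29A2C (starts at byte 0)
Byte[4]=DC: 2-byte lead, need 1 cont bytes. acc=0x1C
Byte[5]=45: expected 10xxxxxx continuation. INVALID

Answer: 5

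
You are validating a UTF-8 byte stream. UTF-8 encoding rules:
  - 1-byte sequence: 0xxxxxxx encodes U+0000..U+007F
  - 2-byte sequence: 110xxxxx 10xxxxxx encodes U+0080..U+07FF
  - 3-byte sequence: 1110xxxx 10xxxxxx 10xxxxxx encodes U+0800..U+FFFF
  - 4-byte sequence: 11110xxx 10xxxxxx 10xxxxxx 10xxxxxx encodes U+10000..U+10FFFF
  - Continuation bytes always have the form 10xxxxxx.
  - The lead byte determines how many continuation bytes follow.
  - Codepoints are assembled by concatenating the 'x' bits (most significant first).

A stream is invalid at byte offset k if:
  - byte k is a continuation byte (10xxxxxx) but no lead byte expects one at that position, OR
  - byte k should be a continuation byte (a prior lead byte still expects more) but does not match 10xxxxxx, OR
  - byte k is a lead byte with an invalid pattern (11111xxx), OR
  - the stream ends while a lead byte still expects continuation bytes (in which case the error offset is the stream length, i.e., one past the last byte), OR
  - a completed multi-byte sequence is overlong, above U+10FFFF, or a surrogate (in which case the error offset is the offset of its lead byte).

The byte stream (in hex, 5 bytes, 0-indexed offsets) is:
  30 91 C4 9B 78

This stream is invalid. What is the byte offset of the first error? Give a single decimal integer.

Answer: 1

Derivation:
Byte[0]=30: 1-byte ASCII. cp=U+0030
Byte[1]=91: INVALID lead byte (not 0xxx/110x/1110/11110)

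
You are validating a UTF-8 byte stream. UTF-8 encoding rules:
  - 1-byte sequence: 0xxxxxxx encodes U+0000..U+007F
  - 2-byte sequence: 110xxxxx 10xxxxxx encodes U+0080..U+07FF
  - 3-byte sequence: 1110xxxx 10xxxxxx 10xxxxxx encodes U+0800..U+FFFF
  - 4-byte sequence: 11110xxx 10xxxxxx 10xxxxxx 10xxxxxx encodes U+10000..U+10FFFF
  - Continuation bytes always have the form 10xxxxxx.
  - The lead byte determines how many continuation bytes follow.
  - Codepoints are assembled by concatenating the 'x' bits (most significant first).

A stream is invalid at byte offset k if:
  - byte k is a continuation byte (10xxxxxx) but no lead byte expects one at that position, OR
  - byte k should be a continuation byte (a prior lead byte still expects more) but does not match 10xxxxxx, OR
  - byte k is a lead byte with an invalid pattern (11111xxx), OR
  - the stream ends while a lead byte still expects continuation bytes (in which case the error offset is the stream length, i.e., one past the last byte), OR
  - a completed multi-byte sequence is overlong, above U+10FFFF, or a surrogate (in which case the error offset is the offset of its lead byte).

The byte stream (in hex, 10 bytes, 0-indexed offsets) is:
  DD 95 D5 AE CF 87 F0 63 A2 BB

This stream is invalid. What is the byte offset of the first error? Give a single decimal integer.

Byte[0]=DD: 2-byte lead, need 1 cont bytes. acc=0x1D
Byte[1]=95: continuation. acc=(acc<<6)|0x15=0x755
Completed: cp=U+0755 (starts at byte 0)
Byte[2]=D5: 2-byte lead, need 1 cont bytes. acc=0x15
Byte[3]=AE: continuation. acc=(acc<<6)|0x2E=0x56E
Completed: cp=U+056E (starts at byte 2)
Byte[4]=CF: 2-byte lead, need 1 cont bytes. acc=0xF
Byte[5]=87: continuation. acc=(acc<<6)|0x07=0x3C7
Completed: cp=U+03C7 (starts at byte 4)
Byte[6]=F0: 4-byte lead, need 3 cont bytes. acc=0x0
Byte[7]=63: expected 10xxxxxx continuation. INVALID

Answer: 7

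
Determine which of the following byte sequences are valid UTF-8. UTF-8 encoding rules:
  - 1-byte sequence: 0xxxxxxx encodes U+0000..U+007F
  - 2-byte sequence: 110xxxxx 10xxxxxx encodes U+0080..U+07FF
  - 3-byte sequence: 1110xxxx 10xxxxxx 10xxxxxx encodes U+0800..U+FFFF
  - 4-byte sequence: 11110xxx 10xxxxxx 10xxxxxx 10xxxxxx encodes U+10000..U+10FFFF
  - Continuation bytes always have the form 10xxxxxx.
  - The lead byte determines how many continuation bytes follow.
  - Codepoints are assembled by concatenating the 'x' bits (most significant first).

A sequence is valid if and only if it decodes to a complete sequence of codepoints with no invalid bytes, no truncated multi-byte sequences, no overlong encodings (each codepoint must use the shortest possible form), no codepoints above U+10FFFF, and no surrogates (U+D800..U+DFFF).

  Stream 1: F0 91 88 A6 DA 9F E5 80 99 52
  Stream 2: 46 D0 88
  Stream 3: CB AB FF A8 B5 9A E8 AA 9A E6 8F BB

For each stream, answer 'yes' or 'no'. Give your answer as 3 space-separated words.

Stream 1: decodes cleanly. VALID
Stream 2: decodes cleanly. VALID
Stream 3: error at byte offset 2. INVALID

Answer: yes yes no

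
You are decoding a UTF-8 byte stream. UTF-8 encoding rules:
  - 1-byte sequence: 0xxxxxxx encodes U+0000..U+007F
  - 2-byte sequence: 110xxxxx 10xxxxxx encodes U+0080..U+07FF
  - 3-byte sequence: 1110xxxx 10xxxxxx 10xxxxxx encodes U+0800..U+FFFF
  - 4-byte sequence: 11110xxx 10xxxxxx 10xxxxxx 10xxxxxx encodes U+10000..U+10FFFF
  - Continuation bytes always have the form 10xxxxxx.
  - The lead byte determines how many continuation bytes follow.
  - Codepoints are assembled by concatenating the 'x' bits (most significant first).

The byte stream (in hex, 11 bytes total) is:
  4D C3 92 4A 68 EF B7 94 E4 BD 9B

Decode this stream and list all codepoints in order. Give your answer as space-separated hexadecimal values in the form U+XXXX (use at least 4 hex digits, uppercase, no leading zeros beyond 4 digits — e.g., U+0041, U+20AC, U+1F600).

Answer: U+004D U+00D2 U+004A U+0068 U+FDD4 U+4F5B

Derivation:
Byte[0]=4D: 1-byte ASCII. cp=U+004D
Byte[1]=C3: 2-byte lead, need 1 cont bytes. acc=0x3
Byte[2]=92: continuation. acc=(acc<<6)|0x12=0xD2
Completed: cp=U+00D2 (starts at byte 1)
Byte[3]=4A: 1-byte ASCII. cp=U+004A
Byte[4]=68: 1-byte ASCII. cp=U+0068
Byte[5]=EF: 3-byte lead, need 2 cont bytes. acc=0xF
Byte[6]=B7: continuation. acc=(acc<<6)|0x37=0x3F7
Byte[7]=94: continuation. acc=(acc<<6)|0x14=0xFDD4
Completed: cp=U+FDD4 (starts at byte 5)
Byte[8]=E4: 3-byte lead, need 2 cont bytes. acc=0x4
Byte[9]=BD: continuation. acc=(acc<<6)|0x3D=0x13D
Byte[10]=9B: continuation. acc=(acc<<6)|0x1B=0x4F5B
Completed: cp=U+4F5B (starts at byte 8)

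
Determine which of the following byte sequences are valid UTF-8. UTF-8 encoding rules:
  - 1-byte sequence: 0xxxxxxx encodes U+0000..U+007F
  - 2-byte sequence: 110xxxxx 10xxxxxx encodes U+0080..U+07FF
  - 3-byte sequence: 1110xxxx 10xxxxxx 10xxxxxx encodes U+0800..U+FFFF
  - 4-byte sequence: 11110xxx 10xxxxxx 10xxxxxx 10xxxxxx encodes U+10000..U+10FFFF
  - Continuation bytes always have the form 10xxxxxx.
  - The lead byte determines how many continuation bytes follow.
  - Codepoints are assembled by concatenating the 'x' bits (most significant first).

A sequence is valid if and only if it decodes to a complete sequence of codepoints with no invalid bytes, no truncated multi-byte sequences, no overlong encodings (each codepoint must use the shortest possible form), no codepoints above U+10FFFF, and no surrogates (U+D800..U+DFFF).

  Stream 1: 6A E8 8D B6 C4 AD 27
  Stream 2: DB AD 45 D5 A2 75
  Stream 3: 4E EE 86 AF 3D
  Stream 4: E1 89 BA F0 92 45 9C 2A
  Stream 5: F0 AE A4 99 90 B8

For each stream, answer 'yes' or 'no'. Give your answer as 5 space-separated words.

Stream 1: decodes cleanly. VALID
Stream 2: decodes cleanly. VALID
Stream 3: decodes cleanly. VALID
Stream 4: error at byte offset 5. INVALID
Stream 5: error at byte offset 4. INVALID

Answer: yes yes yes no no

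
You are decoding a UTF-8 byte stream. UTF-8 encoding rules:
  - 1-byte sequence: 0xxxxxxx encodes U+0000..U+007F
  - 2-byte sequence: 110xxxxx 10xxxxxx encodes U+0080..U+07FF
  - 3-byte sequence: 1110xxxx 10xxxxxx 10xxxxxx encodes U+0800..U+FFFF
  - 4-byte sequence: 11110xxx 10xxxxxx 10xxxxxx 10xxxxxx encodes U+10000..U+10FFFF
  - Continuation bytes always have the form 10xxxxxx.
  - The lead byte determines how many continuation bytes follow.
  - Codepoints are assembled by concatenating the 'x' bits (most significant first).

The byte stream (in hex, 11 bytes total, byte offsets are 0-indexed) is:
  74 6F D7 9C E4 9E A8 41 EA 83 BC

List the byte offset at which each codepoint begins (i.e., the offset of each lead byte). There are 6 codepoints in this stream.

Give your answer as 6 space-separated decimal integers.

Byte[0]=74: 1-byte ASCII. cp=U+0074
Byte[1]=6F: 1-byte ASCII. cp=U+006F
Byte[2]=D7: 2-byte lead, need 1 cont bytes. acc=0x17
Byte[3]=9C: continuation. acc=(acc<<6)|0x1C=0x5DC
Completed: cp=U+05DC (starts at byte 2)
Byte[4]=E4: 3-byte lead, need 2 cont bytes. acc=0x4
Byte[5]=9E: continuation. acc=(acc<<6)|0x1E=0x11E
Byte[6]=A8: continuation. acc=(acc<<6)|0x28=0x47A8
Completed: cp=U+47A8 (starts at byte 4)
Byte[7]=41: 1-byte ASCII. cp=U+0041
Byte[8]=EA: 3-byte lead, need 2 cont bytes. acc=0xA
Byte[9]=83: continuation. acc=(acc<<6)|0x03=0x283
Byte[10]=BC: continuation. acc=(acc<<6)|0x3C=0xA0FC
Completed: cp=U+A0FC (starts at byte 8)

Answer: 0 1 2 4 7 8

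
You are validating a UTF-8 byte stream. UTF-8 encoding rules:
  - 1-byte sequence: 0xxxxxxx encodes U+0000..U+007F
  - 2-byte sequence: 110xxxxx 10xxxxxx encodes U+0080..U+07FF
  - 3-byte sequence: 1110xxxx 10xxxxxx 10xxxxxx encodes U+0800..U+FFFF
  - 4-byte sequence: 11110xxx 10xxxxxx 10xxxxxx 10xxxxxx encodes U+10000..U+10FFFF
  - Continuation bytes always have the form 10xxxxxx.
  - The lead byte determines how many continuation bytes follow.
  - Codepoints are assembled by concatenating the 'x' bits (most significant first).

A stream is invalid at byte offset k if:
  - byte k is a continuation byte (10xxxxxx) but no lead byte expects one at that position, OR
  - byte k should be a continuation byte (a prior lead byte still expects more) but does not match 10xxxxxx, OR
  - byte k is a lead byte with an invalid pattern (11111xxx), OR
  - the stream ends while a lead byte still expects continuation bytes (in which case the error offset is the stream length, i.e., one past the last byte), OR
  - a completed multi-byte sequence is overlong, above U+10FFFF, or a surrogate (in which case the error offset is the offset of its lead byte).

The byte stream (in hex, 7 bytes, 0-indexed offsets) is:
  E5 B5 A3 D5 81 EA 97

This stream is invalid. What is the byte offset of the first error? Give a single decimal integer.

Answer: 7

Derivation:
Byte[0]=E5: 3-byte lead, need 2 cont bytes. acc=0x5
Byte[1]=B5: continuation. acc=(acc<<6)|0x35=0x175
Byte[2]=A3: continuation. acc=(acc<<6)|0x23=0x5D63
Completed: cp=U+5D63 (starts at byte 0)
Byte[3]=D5: 2-byte lead, need 1 cont bytes. acc=0x15
Byte[4]=81: continuation. acc=(acc<<6)|0x01=0x541
Completed: cp=U+0541 (starts at byte 3)
Byte[5]=EA: 3-byte lead, need 2 cont bytes. acc=0xA
Byte[6]=97: continuation. acc=(acc<<6)|0x17=0x297
Byte[7]: stream ended, expected continuation. INVALID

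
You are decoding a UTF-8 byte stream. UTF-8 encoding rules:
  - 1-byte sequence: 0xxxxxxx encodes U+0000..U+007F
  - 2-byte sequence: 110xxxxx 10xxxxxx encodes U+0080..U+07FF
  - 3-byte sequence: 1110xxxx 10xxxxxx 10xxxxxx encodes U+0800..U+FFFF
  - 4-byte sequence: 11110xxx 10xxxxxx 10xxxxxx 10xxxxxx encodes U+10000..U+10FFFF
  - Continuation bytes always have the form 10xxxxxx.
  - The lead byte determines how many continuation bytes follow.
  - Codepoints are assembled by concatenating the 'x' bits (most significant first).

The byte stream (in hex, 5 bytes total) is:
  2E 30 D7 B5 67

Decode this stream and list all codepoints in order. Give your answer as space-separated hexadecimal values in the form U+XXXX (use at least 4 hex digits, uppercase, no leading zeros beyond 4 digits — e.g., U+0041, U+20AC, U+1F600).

Answer: U+002E U+0030 U+05F5 U+0067

Derivation:
Byte[0]=2E: 1-byte ASCII. cp=U+002E
Byte[1]=30: 1-byte ASCII. cp=U+0030
Byte[2]=D7: 2-byte lead, need 1 cont bytes. acc=0x17
Byte[3]=B5: continuation. acc=(acc<<6)|0x35=0x5F5
Completed: cp=U+05F5 (starts at byte 2)
Byte[4]=67: 1-byte ASCII. cp=U+0067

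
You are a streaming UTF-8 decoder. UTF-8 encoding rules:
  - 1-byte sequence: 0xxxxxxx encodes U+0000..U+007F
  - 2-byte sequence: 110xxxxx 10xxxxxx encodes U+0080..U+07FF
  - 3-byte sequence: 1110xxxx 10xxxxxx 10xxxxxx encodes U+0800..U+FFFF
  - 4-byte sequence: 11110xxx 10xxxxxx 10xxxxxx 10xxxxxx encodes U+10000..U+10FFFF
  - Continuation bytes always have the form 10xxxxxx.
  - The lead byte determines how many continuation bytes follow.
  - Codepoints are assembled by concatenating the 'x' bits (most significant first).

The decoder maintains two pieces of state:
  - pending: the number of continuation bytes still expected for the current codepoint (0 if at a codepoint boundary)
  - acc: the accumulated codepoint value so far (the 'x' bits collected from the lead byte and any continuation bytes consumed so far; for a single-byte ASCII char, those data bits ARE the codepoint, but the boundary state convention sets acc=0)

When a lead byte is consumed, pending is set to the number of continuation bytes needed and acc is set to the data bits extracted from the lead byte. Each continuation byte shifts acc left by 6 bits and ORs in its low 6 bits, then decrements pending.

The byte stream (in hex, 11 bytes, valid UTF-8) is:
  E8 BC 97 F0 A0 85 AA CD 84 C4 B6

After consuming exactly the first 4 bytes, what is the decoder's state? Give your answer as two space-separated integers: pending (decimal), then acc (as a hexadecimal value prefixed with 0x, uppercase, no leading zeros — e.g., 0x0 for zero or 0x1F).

Answer: 3 0x0

Derivation:
Byte[0]=E8: 3-byte lead. pending=2, acc=0x8
Byte[1]=BC: continuation. acc=(acc<<6)|0x3C=0x23C, pending=1
Byte[2]=97: continuation. acc=(acc<<6)|0x17=0x8F17, pending=0
Byte[3]=F0: 4-byte lead. pending=3, acc=0x0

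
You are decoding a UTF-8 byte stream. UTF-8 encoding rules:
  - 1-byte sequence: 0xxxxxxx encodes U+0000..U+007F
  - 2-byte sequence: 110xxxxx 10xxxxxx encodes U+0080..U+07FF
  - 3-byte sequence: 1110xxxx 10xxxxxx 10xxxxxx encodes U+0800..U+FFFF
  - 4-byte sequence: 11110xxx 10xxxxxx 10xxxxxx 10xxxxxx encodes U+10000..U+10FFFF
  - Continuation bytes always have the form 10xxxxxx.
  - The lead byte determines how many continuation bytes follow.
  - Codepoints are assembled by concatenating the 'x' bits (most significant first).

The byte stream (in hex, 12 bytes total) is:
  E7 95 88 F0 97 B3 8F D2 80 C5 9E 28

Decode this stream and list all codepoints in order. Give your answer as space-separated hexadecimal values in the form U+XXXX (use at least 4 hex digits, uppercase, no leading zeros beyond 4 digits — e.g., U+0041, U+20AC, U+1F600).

Byte[0]=E7: 3-byte lead, need 2 cont bytes. acc=0x7
Byte[1]=95: continuation. acc=(acc<<6)|0x15=0x1D5
Byte[2]=88: continuation. acc=(acc<<6)|0x08=0x7548
Completed: cp=U+7548 (starts at byte 0)
Byte[3]=F0: 4-byte lead, need 3 cont bytes. acc=0x0
Byte[4]=97: continuation. acc=(acc<<6)|0x17=0x17
Byte[5]=B3: continuation. acc=(acc<<6)|0x33=0x5F3
Byte[6]=8F: continuation. acc=(acc<<6)|0x0F=0x17CCF
Completed: cp=U+17CCF (starts at byte 3)
Byte[7]=D2: 2-byte lead, need 1 cont bytes. acc=0x12
Byte[8]=80: continuation. acc=(acc<<6)|0x00=0x480
Completed: cp=U+0480 (starts at byte 7)
Byte[9]=C5: 2-byte lead, need 1 cont bytes. acc=0x5
Byte[10]=9E: continuation. acc=(acc<<6)|0x1E=0x15E
Completed: cp=U+015E (starts at byte 9)
Byte[11]=28: 1-byte ASCII. cp=U+0028

Answer: U+7548 U+17CCF U+0480 U+015E U+0028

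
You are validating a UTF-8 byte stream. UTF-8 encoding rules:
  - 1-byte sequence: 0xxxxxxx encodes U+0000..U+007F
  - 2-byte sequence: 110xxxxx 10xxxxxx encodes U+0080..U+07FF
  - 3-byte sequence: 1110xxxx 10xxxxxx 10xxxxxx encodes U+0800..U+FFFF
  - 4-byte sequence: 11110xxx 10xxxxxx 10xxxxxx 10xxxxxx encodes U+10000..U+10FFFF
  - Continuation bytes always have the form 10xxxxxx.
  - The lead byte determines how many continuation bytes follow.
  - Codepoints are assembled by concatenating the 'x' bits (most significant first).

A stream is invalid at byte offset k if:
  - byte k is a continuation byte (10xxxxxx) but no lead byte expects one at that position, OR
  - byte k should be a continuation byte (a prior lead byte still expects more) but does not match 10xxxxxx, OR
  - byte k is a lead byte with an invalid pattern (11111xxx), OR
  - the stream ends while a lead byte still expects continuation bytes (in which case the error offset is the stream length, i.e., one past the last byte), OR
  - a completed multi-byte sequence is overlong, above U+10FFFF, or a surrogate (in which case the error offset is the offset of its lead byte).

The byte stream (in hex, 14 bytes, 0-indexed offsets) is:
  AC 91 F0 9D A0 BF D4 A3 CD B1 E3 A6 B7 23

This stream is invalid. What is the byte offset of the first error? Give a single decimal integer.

Byte[0]=AC: INVALID lead byte (not 0xxx/110x/1110/11110)

Answer: 0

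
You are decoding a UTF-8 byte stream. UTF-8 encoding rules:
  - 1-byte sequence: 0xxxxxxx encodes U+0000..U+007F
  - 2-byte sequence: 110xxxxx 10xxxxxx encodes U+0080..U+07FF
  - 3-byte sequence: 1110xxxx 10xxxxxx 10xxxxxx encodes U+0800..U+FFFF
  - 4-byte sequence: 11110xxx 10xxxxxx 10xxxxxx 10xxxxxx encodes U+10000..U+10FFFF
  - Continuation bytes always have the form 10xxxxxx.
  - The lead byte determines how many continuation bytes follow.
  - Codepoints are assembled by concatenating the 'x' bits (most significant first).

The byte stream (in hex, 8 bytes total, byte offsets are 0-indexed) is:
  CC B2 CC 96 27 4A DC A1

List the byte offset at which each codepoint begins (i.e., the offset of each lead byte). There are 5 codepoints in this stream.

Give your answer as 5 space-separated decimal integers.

Byte[0]=CC: 2-byte lead, need 1 cont bytes. acc=0xC
Byte[1]=B2: continuation. acc=(acc<<6)|0x32=0x332
Completed: cp=U+0332 (starts at byte 0)
Byte[2]=CC: 2-byte lead, need 1 cont bytes. acc=0xC
Byte[3]=96: continuation. acc=(acc<<6)|0x16=0x316
Completed: cp=U+0316 (starts at byte 2)
Byte[4]=27: 1-byte ASCII. cp=U+0027
Byte[5]=4A: 1-byte ASCII. cp=U+004A
Byte[6]=DC: 2-byte lead, need 1 cont bytes. acc=0x1C
Byte[7]=A1: continuation. acc=(acc<<6)|0x21=0x721
Completed: cp=U+0721 (starts at byte 6)

Answer: 0 2 4 5 6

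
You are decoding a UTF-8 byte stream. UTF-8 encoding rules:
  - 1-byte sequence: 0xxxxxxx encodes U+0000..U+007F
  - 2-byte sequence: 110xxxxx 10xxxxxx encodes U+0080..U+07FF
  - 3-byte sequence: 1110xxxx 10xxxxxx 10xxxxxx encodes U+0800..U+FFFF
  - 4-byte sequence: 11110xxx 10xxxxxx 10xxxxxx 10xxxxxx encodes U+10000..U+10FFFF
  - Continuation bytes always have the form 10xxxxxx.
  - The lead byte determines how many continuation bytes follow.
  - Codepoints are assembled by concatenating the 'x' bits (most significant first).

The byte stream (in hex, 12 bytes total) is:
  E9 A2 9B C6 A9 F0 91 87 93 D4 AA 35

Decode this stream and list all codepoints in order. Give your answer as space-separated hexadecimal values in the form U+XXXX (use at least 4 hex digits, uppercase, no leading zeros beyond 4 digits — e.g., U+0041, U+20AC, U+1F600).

Byte[0]=E9: 3-byte lead, need 2 cont bytes. acc=0x9
Byte[1]=A2: continuation. acc=(acc<<6)|0x22=0x262
Byte[2]=9B: continuation. acc=(acc<<6)|0x1B=0x989B
Completed: cp=U+989B (starts at byte 0)
Byte[3]=C6: 2-byte lead, need 1 cont bytes. acc=0x6
Byte[4]=A9: continuation. acc=(acc<<6)|0x29=0x1A9
Completed: cp=U+01A9 (starts at byte 3)
Byte[5]=F0: 4-byte lead, need 3 cont bytes. acc=0x0
Byte[6]=91: continuation. acc=(acc<<6)|0x11=0x11
Byte[7]=87: continuation. acc=(acc<<6)|0x07=0x447
Byte[8]=93: continuation. acc=(acc<<6)|0x13=0x111D3
Completed: cp=U+111D3 (starts at byte 5)
Byte[9]=D4: 2-byte lead, need 1 cont bytes. acc=0x14
Byte[10]=AA: continuation. acc=(acc<<6)|0x2A=0x52A
Completed: cp=U+052A (starts at byte 9)
Byte[11]=35: 1-byte ASCII. cp=U+0035

Answer: U+989B U+01A9 U+111D3 U+052A U+0035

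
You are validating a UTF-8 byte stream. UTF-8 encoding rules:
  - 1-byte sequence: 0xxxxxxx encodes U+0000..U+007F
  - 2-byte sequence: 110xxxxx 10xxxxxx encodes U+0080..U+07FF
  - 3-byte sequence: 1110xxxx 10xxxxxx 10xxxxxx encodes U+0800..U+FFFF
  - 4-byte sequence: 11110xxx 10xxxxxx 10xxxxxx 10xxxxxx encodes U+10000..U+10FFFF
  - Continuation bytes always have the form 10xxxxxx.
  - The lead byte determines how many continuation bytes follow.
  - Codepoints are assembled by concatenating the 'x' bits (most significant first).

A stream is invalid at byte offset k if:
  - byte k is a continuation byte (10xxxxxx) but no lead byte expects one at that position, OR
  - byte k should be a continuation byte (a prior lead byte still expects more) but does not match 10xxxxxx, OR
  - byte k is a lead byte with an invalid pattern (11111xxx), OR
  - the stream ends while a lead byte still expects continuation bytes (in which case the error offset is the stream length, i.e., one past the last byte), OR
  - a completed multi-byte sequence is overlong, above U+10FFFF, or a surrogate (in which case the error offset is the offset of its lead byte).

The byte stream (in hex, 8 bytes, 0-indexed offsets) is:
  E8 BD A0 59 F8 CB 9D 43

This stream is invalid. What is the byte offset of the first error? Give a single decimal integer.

Answer: 4

Derivation:
Byte[0]=E8: 3-byte lead, need 2 cont bytes. acc=0x8
Byte[1]=BD: continuation. acc=(acc<<6)|0x3D=0x23D
Byte[2]=A0: continuation. acc=(acc<<6)|0x20=0x8F60
Completed: cp=U+8F60 (starts at byte 0)
Byte[3]=59: 1-byte ASCII. cp=U+0059
Byte[4]=F8: INVALID lead byte (not 0xxx/110x/1110/11110)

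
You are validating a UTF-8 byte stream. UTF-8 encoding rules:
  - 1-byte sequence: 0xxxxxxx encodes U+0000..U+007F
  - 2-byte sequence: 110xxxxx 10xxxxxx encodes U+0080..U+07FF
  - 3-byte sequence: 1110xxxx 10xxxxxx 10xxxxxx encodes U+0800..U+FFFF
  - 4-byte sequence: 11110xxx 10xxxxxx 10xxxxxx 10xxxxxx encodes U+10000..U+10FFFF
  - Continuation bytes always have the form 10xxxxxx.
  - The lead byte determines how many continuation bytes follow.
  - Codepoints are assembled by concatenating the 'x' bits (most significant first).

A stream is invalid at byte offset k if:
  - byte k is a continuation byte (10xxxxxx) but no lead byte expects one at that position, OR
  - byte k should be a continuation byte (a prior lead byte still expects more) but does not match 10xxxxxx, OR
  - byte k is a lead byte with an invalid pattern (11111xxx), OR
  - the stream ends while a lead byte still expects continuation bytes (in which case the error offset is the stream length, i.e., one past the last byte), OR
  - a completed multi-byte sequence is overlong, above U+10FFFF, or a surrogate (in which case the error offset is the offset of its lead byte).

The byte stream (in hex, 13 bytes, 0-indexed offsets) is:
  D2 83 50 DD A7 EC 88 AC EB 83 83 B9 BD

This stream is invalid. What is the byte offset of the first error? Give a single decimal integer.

Answer: 11

Derivation:
Byte[0]=D2: 2-byte lead, need 1 cont bytes. acc=0x12
Byte[1]=83: continuation. acc=(acc<<6)|0x03=0x483
Completed: cp=U+0483 (starts at byte 0)
Byte[2]=50: 1-byte ASCII. cp=U+0050
Byte[3]=DD: 2-byte lead, need 1 cont bytes. acc=0x1D
Byte[4]=A7: continuation. acc=(acc<<6)|0x27=0x767
Completed: cp=U+0767 (starts at byte 3)
Byte[5]=EC: 3-byte lead, need 2 cont bytes. acc=0xC
Byte[6]=88: continuation. acc=(acc<<6)|0x08=0x308
Byte[7]=AC: continuation. acc=(acc<<6)|0x2C=0xC22C
Completed: cp=U+C22C (starts at byte 5)
Byte[8]=EB: 3-byte lead, need 2 cont bytes. acc=0xB
Byte[9]=83: continuation. acc=(acc<<6)|0x03=0x2C3
Byte[10]=83: continuation. acc=(acc<<6)|0x03=0xB0C3
Completed: cp=U+B0C3 (starts at byte 8)
Byte[11]=B9: INVALID lead byte (not 0xxx/110x/1110/11110)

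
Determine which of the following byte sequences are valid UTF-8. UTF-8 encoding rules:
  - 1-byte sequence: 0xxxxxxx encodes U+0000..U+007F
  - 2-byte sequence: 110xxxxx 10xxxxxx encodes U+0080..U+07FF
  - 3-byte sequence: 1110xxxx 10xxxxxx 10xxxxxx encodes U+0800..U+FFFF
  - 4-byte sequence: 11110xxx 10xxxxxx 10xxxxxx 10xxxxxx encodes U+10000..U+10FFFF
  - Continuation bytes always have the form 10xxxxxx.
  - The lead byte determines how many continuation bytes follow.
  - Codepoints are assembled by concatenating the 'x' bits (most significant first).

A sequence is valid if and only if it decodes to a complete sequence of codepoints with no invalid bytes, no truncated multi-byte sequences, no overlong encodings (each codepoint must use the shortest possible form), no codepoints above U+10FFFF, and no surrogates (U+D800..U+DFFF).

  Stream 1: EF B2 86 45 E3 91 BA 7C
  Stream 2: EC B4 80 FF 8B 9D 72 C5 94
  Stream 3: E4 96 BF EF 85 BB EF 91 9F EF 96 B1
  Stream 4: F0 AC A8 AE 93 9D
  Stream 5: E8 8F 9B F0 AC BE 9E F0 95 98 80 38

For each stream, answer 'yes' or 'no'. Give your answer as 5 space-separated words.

Stream 1: decodes cleanly. VALID
Stream 2: error at byte offset 3. INVALID
Stream 3: decodes cleanly. VALID
Stream 4: error at byte offset 4. INVALID
Stream 5: decodes cleanly. VALID

Answer: yes no yes no yes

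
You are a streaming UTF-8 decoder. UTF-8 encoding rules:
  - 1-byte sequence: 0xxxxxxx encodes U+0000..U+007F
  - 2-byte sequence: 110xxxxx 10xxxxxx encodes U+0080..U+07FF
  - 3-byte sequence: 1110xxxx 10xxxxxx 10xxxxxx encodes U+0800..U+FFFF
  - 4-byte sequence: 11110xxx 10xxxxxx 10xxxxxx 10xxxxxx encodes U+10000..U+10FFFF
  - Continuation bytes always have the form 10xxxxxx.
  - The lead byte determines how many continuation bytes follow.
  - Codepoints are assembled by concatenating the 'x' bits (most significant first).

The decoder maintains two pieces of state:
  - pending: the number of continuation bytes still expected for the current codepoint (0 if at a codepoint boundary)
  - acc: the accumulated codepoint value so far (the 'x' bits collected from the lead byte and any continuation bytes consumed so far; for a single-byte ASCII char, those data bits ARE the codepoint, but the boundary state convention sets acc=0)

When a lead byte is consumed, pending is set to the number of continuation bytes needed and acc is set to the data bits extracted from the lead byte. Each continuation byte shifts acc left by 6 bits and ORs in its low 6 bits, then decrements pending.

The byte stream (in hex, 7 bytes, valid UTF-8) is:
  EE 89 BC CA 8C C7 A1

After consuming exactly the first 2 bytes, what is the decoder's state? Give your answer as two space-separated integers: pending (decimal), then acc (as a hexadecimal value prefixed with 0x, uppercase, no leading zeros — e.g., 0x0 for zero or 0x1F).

Byte[0]=EE: 3-byte lead. pending=2, acc=0xE
Byte[1]=89: continuation. acc=(acc<<6)|0x09=0x389, pending=1

Answer: 1 0x389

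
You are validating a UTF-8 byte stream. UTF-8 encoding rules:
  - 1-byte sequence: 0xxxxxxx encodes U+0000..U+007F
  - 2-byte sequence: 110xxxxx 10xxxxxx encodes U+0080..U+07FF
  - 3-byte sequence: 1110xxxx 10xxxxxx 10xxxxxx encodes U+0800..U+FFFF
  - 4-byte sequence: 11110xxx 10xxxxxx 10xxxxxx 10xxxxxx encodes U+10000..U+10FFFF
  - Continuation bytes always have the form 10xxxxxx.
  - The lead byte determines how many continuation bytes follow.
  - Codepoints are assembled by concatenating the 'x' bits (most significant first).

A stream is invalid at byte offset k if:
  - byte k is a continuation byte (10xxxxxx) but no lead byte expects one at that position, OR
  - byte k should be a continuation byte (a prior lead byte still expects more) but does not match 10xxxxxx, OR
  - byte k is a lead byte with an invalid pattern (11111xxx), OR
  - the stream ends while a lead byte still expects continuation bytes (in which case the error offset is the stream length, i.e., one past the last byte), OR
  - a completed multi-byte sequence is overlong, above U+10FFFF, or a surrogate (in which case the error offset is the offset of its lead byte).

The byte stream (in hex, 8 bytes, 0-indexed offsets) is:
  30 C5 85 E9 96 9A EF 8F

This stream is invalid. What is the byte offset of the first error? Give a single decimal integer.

Answer: 8

Derivation:
Byte[0]=30: 1-byte ASCII. cp=U+0030
Byte[1]=C5: 2-byte lead, need 1 cont bytes. acc=0x5
Byte[2]=85: continuation. acc=(acc<<6)|0x05=0x145
Completed: cp=U+0145 (starts at byte 1)
Byte[3]=E9: 3-byte lead, need 2 cont bytes. acc=0x9
Byte[4]=96: continuation. acc=(acc<<6)|0x16=0x256
Byte[5]=9A: continuation. acc=(acc<<6)|0x1A=0x959A
Completed: cp=U+959A (starts at byte 3)
Byte[6]=EF: 3-byte lead, need 2 cont bytes. acc=0xF
Byte[7]=8F: continuation. acc=(acc<<6)|0x0F=0x3CF
Byte[8]: stream ended, expected continuation. INVALID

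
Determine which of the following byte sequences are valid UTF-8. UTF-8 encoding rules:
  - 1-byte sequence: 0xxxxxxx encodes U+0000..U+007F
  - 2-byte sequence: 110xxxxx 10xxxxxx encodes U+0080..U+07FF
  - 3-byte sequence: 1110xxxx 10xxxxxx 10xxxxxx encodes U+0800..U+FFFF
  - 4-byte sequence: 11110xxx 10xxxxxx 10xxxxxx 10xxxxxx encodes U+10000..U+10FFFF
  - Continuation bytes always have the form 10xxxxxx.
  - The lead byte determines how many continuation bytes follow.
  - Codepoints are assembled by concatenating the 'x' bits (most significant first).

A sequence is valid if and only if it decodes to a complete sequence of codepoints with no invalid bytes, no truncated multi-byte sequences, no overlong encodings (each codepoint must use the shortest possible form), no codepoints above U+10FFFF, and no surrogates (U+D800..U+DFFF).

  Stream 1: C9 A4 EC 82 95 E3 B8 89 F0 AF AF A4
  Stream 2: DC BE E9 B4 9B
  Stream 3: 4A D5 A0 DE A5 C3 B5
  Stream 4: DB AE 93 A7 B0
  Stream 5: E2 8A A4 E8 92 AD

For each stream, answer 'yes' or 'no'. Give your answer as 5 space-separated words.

Stream 1: decodes cleanly. VALID
Stream 2: decodes cleanly. VALID
Stream 3: decodes cleanly. VALID
Stream 4: error at byte offset 2. INVALID
Stream 5: decodes cleanly. VALID

Answer: yes yes yes no yes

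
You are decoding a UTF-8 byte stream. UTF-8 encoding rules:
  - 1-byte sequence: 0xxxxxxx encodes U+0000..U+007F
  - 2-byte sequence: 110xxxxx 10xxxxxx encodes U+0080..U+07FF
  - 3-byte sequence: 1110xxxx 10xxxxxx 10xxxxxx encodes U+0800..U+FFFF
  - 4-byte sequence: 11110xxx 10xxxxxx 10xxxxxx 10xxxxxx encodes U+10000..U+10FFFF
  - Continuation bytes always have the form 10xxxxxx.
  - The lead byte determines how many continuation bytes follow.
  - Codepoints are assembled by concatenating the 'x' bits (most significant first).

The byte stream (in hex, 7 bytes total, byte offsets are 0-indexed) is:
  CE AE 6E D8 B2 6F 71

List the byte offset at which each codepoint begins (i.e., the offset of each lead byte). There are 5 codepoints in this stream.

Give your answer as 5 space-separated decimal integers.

Byte[0]=CE: 2-byte lead, need 1 cont bytes. acc=0xE
Byte[1]=AE: continuation. acc=(acc<<6)|0x2E=0x3AE
Completed: cp=U+03AE (starts at byte 0)
Byte[2]=6E: 1-byte ASCII. cp=U+006E
Byte[3]=D8: 2-byte lead, need 1 cont bytes. acc=0x18
Byte[4]=B2: continuation. acc=(acc<<6)|0x32=0x632
Completed: cp=U+0632 (starts at byte 3)
Byte[5]=6F: 1-byte ASCII. cp=U+006F
Byte[6]=71: 1-byte ASCII. cp=U+0071

Answer: 0 2 3 5 6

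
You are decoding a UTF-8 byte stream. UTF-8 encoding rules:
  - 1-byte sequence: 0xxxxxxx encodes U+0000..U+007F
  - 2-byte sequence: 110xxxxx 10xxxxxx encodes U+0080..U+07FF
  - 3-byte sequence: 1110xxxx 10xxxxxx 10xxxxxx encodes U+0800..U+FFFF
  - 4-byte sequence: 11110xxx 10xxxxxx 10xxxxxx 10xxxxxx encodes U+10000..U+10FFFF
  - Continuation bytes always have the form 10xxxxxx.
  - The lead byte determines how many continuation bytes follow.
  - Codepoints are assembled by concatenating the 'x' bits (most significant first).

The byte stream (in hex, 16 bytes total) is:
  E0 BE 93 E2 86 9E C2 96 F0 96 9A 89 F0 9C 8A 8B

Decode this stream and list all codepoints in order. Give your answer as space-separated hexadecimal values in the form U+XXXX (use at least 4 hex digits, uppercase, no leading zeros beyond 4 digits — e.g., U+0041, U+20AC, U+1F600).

Byte[0]=E0: 3-byte lead, need 2 cont bytes. acc=0x0
Byte[1]=BE: continuation. acc=(acc<<6)|0x3E=0x3E
Byte[2]=93: continuation. acc=(acc<<6)|0x13=0xF93
Completed: cp=U+0F93 (starts at byte 0)
Byte[3]=E2: 3-byte lead, need 2 cont bytes. acc=0x2
Byte[4]=86: continuation. acc=(acc<<6)|0x06=0x86
Byte[5]=9E: continuation. acc=(acc<<6)|0x1E=0x219E
Completed: cp=U+219E (starts at byte 3)
Byte[6]=C2: 2-byte lead, need 1 cont bytes. acc=0x2
Byte[7]=96: continuation. acc=(acc<<6)|0x16=0x96
Completed: cp=U+0096 (starts at byte 6)
Byte[8]=F0: 4-byte lead, need 3 cont bytes. acc=0x0
Byte[9]=96: continuation. acc=(acc<<6)|0x16=0x16
Byte[10]=9A: continuation. acc=(acc<<6)|0x1A=0x59A
Byte[11]=89: continuation. acc=(acc<<6)|0x09=0x16689
Completed: cp=U+16689 (starts at byte 8)
Byte[12]=F0: 4-byte lead, need 3 cont bytes. acc=0x0
Byte[13]=9C: continuation. acc=(acc<<6)|0x1C=0x1C
Byte[14]=8A: continuation. acc=(acc<<6)|0x0A=0x70A
Byte[15]=8B: continuation. acc=(acc<<6)|0x0B=0x1C28B
Completed: cp=U+1C28B (starts at byte 12)

Answer: U+0F93 U+219E U+0096 U+16689 U+1C28B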